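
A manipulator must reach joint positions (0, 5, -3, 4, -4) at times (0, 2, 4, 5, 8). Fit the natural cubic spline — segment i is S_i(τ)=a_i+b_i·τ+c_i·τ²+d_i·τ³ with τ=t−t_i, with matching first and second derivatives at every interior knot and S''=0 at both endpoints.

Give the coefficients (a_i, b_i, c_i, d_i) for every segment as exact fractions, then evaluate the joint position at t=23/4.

  seg 0: a=0 b=5585/1032 c=0 d=-3005/4128
  seg 1: a=5 b=-1715/516 c=-3005/688 d=8317/4128
  seg 2: a=-3 b=3491/1032 c=332/43 d=-4235/1032
  seg 3: a=4 b=3361/516 c=-1579/344 d=1579/3096
S(23/4) = 143509/22016

Δ: Δ0=5/2, Δ1=-4, Δ2=7, Δ3=-8/3
row 1: diag=8, rhs=-39; c'=1/4, d'=-39/8
row 2: denom=6−2·1/4=11/2; d'=(66−2·-39/8)/(11/2)=303/22
row 3: denom=8−1·2/11=86/11; d'=(-58−1·303/22)/(86/11)=-1579/172
back: M3=-1579/172
back: M2=303/22−2/11·-1579/172=664/43
back: M1=-39/8−1/4·664/43=-3005/344
M: M0=0, M1=-3005/344, M2=664/43, M3=-1579/172, M4=0
seg 0: a=0, c=M0/2=0, d=(M1−M0)/(6·2)=-3005/4128, b=Δ0−h0·(2M0+M1)/6=5585/1032
seg 1: a=5, c=M1/2=-3005/688, d=(M2−M1)/(6·2)=8317/4128, b=Δ1−h1·(2M1+M2)/6=-1715/516
seg 2: a=-3, c=M2/2=332/43, d=(M3−M2)/(6·1)=-4235/1032, b=Δ2−h2·(2M2+M3)/6=3491/1032
seg 3: a=4, c=M3/2=-1579/344, d=(M4−M3)/(6·3)=1579/3096, b=Δ3−h3·(2M3+M4)/6=3361/516
t_q=23/4 → seg 3, τ=3/4; S=4+3361/516·τ+-1579/344·τ²+1579/3096·τ³=143509/22016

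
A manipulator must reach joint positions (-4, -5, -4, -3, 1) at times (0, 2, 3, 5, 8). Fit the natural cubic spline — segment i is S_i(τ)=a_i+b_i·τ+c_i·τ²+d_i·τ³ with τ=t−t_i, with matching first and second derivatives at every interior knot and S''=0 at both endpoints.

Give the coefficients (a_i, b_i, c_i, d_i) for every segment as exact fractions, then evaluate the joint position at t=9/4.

  seg 0: a=-4 b=-1033/978 c=0 d=68/489
  seg 1: a=-5 b=599/978 c=136/163 d=-437/978
  seg 2: a=-4 b=460/489 c=-165/326 d=559/3912
  seg 3: a=-3 b=617/978 c=229/652 d=-229/5868
S(9/4) = -100183/20864

Δ: Δ0=-1/2, Δ1=1, Δ2=1/2, Δ3=4/3
row 1: diag=6, rhs=9; c'=1/6, d'=3/2
row 2: denom=6−1·1/6=35/6; d'=(-3−1·3/2)/(35/6)=-27/35
row 3: denom=10−2·12/35=326/35; d'=(5−2·-27/35)/(326/35)=229/326
back: M3=229/326
back: M2=-27/35−12/35·229/326=-165/163
back: M1=3/2−1/6·-165/163=272/163
M: M0=0, M1=272/163, M2=-165/163, M3=229/326, M4=0
seg 0: a=-4, c=M0/2=0, d=(M1−M0)/(6·2)=68/489, b=Δ0−h0·(2M0+M1)/6=-1033/978
seg 1: a=-5, c=M1/2=136/163, d=(M2−M1)/(6·1)=-437/978, b=Δ1−h1·(2M1+M2)/6=599/978
seg 2: a=-4, c=M2/2=-165/326, d=(M3−M2)/(6·2)=559/3912, b=Δ2−h2·(2M2+M3)/6=460/489
seg 3: a=-3, c=M3/2=229/652, d=(M4−M3)/(6·3)=-229/5868, b=Δ3−h3·(2M3+M4)/6=617/978
t_q=9/4 → seg 1, τ=1/4; S=-5+599/978·τ+136/163·τ²+-437/978·τ³=-100183/20864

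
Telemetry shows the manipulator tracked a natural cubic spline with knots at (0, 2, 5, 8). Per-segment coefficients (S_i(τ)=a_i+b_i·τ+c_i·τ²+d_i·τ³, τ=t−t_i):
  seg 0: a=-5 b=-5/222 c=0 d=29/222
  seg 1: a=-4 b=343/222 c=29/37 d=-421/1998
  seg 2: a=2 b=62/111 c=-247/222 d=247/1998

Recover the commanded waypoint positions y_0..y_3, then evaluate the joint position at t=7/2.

y_0 = S_0(0) = a_0 = -5
y_1 = S_1(0) = a_1 = -4
y_2 = S_2(0) = a_2 = 2
y_3 = S_2(3) = -3
t_q=7/2 is in segment 1 (τ=3/2); S_1(τ)=-373/592

y_0=-5 y_1=-4 y_2=2 y_3=-3
S(7/2) = -373/592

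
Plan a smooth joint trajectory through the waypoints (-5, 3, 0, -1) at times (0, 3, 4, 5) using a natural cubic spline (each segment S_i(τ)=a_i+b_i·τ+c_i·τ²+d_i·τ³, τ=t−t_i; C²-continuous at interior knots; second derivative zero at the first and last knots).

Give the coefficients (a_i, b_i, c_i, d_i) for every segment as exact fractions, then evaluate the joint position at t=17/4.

  seg 0: a=-5 b=470/93 c=0 d=-74/279
  seg 1: a=3 b=-196/93 c=-74/31 d=139/93
  seg 2: a=0 b=-223/93 c=65/31 d=-65/93
S(17/4) = -951/1984

Δ: Δ0=8/3, Δ1=-3, Δ2=-1
row 1: diag=8, rhs=-34; c'=1/8, d'=-17/4
row 2: denom=4−1·1/8=31/8; d'=(12−1·-17/4)/(31/8)=130/31
back: M2=130/31
back: M1=-17/4−1/8·130/31=-148/31
M: M0=0, M1=-148/31, M2=130/31, M3=0
seg 0: a=-5, c=M0/2=0, d=(M1−M0)/(6·3)=-74/279, b=Δ0−h0·(2M0+M1)/6=470/93
seg 1: a=3, c=M1/2=-74/31, d=(M2−M1)/(6·1)=139/93, b=Δ1−h1·(2M1+M2)/6=-196/93
seg 2: a=0, c=M2/2=65/31, d=(M3−M2)/(6·1)=-65/93, b=Δ2−h2·(2M2+M3)/6=-223/93
t_q=17/4 → seg 2, τ=1/4; S=0+-223/93·τ+65/31·τ²+-65/93·τ³=-951/1984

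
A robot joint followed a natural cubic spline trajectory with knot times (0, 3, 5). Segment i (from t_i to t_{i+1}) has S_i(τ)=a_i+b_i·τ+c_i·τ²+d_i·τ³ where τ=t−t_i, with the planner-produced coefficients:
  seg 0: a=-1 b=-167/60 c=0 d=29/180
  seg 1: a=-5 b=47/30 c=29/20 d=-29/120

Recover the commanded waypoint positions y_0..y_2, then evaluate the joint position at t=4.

y_0 = S_0(0) = a_0 = -1
y_1 = S_1(0) = a_1 = -5
y_2 = S_1(2) = 2
t_q=4 is in segment 1 (τ=1); S_1(τ)=-89/40

y_0=-1 y_1=-5 y_2=2
S(4) = -89/40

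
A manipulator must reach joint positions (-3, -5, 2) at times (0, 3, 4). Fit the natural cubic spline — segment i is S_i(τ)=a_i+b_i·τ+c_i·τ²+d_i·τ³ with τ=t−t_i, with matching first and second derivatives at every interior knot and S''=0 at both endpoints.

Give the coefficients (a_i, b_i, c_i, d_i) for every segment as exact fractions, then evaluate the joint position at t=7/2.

  seg 0: a=-3 b=-85/24 c=0 d=23/72
  seg 1: a=-5 b=61/12 c=23/8 d=-23/24
S(7/2) = -119/64

Δ: Δ0=-2/3, Δ1=7
row 1: diag=8, rhs=46; c'=1/8, d'=23/4
back: M1=23/4
M: M0=0, M1=23/4, M2=0
seg 0: a=-3, c=M0/2=0, d=(M1−M0)/(6·3)=23/72, b=Δ0−h0·(2M0+M1)/6=-85/24
seg 1: a=-5, c=M1/2=23/8, d=(M2−M1)/(6·1)=-23/24, b=Δ1−h1·(2M1+M2)/6=61/12
t_q=7/2 → seg 1, τ=1/2; S=-5+61/12·τ+23/8·τ²+-23/24·τ³=-119/64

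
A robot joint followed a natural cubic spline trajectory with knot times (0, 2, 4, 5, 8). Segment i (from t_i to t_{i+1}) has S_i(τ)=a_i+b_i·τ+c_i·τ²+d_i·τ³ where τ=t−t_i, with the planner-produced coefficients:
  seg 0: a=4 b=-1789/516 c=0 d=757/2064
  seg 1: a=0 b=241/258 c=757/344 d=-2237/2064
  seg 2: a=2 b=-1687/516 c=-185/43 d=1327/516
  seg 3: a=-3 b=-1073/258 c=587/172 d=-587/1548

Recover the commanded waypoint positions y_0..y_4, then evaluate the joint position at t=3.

y_0 = S_0(0) = a_0 = 4
y_1 = S_1(0) = a_1 = 0
y_2 = S_2(0) = a_2 = 2
y_3 = S_3(0) = a_3 = -3
y_4 = S_3(3) = 5
t_q=3 is in segment 1 (τ=1); S_1(τ)=1411/688

y_0=4 y_1=0 y_2=2 y_3=-3 y_4=5
S(3) = 1411/688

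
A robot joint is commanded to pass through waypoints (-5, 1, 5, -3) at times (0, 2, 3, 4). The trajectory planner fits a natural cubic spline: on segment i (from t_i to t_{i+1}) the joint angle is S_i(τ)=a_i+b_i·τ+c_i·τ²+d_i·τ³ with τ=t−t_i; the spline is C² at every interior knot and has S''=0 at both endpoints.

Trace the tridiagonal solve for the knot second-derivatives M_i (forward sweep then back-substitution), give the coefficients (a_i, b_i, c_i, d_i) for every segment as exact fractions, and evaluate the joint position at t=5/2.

  seg 0: a=-5 b=37/23 c=0 d=8/23
  seg 1: a=1 b=133/23 c=48/23 d=-89/23
  seg 2: a=5 b=-38/23 c=-219/23 d=73/23
S(5/2) = 723/184

Δ: Δ0=3, Δ1=4, Δ2=-8
row 1: diag=6, rhs=6; c'=1/6, d'=1
row 2: denom=4−1·1/6=23/6; d'=(-72−1·1)/(23/6)=-438/23
back: M2=-438/23
back: M1=1−1/6·-438/23=96/23
M: M0=0, M1=96/23, M2=-438/23, M3=0
seg 0: a=-5, c=M0/2=0, d=(M1−M0)/(6·2)=8/23, b=Δ0−h0·(2M0+M1)/6=37/23
seg 1: a=1, c=M1/2=48/23, d=(M2−M1)/(6·1)=-89/23, b=Δ1−h1·(2M1+M2)/6=133/23
seg 2: a=5, c=M2/2=-219/23, d=(M3−M2)/(6·1)=73/23, b=Δ2−h2·(2M2+M3)/6=-38/23
t_q=5/2 → seg 1, τ=1/2; S=1+133/23·τ+48/23·τ²+-89/23·τ³=723/184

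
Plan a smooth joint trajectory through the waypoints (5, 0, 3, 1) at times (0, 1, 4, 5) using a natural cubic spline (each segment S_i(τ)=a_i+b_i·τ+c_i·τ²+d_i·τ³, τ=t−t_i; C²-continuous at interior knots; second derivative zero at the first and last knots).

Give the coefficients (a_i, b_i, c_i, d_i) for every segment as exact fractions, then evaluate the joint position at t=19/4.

  seg 0: a=5 b=-332/55 c=0 d=57/55
  seg 1: a=0 b=-161/55 c=171/55 d=-3/5
  seg 2: a=3 b=-26/55 c=-126/55 d=42/55
S(19/4) = 591/352

Δ: Δ0=-5, Δ1=1, Δ2=-2
row 1: diag=8, rhs=36; c'=3/8, d'=9/2
row 2: denom=8−3·3/8=55/8; d'=(-18−3·9/2)/(55/8)=-252/55
back: M2=-252/55
back: M1=9/2−3/8·-252/55=342/55
M: M0=0, M1=342/55, M2=-252/55, M3=0
seg 0: a=5, c=M0/2=0, d=(M1−M0)/(6·1)=57/55, b=Δ0−h0·(2M0+M1)/6=-332/55
seg 1: a=0, c=M1/2=171/55, d=(M2−M1)/(6·3)=-3/5, b=Δ1−h1·(2M1+M2)/6=-161/55
seg 2: a=3, c=M2/2=-126/55, d=(M3−M2)/(6·1)=42/55, b=Δ2−h2·(2M2+M3)/6=-26/55
t_q=19/4 → seg 2, τ=3/4; S=3+-26/55·τ+-126/55·τ²+42/55·τ³=591/352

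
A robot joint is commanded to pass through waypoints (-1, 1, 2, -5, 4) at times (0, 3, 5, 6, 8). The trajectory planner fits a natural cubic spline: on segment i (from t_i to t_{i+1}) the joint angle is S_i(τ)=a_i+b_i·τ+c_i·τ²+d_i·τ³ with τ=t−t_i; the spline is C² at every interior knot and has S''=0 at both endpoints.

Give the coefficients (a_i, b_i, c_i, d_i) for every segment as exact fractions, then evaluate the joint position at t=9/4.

Δ: Δ0=2/3, Δ1=1/2, Δ2=-7, Δ3=9/2
row 1: diag=10, rhs=-1; c'=1/5, d'=-1/10
row 2: denom=6−2·1/5=28/5; d'=(-45−2·-1/10)/(28/5)=-8
row 3: denom=6−1·5/28=163/28; d'=(69−1·-8)/(163/28)=2156/163
back: M3=2156/163
back: M2=-8−5/28·2156/163=-1689/163
back: M1=-1/10−1/5·-1689/163=643/326
M: M0=0, M1=643/326, M2=-1689/163, M3=2156/163, M4=0
seg 0: a=-1, c=M0/2=0, d=(M1−M0)/(6·3)=643/5868, b=Δ0−h0·(2M0+M1)/6=-625/1956
seg 1: a=1, c=M1/2=643/652, d=(M2−M1)/(6·2)=-4021/3912, b=Δ1−h1·(2M1+M2)/6=2581/978
seg 2: a=2, c=M2/2=-1689/326, d=(M3−M2)/(6·1)=3845/978, b=Δ2−h2·(2M2+M3)/6=-2812/489
seg 3: a=-5, c=M3/2=1078/163, d=(M4−M3)/(6·2)=-539/489, b=Δ3−h3·(2M3+M4)/6=-4223/978
t_q=9/4 → seg 0, τ=9/4; S=-1+-625/1956·τ+0·τ²+643/5868·τ³=-19645/41728

  seg 0: a=-1 b=-625/1956 c=0 d=643/5868
  seg 1: a=1 b=2581/978 c=643/652 d=-4021/3912
  seg 2: a=2 b=-2812/489 c=-1689/326 d=3845/978
  seg 3: a=-5 b=-4223/978 c=1078/163 d=-539/489
S(9/4) = -19645/41728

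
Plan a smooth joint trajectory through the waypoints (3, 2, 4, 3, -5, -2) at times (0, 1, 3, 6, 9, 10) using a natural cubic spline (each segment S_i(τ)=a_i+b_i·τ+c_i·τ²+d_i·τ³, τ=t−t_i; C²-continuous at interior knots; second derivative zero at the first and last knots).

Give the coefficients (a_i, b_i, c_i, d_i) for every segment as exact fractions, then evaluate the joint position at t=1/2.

Δ: Δ0=-1, Δ1=1, Δ2=-1/3, Δ3=-8/3, Δ4=3
row 1: diag=6, rhs=12; c'=1/3, d'=2
row 2: denom=10−2·1/3=28/3; d'=(-8−2·2)/(28/3)=-9/7
row 3: denom=12−3·9/28=309/28; d'=(-14−3·-9/7)/(309/28)=-284/309
row 4: denom=8−3·28/103=740/103; d'=(34−3·-284/309)/(740/103)=1893/370
back: M4=1893/370
back: M3=-284/309−28/103·1893/370=-1282/555
back: M2=-9/7−9/28·-1282/555=-201/370
back: M1=2−1/3·-201/370=807/370
M: M0=0, M1=807/370, M2=-201/370, M3=-1282/555, M4=1893/370, M5=0
seg 0: a=3, c=M0/2=0, d=(M1−M0)/(6·1)=269/740, b=Δ0−h0·(2M0+M1)/6=-1009/740
seg 1: a=2, c=M1/2=807/740, d=(M2−M1)/(6·2)=-42/185, b=Δ1−h1·(2M1+M2)/6=-101/370
seg 2: a=4, c=M2/2=-201/740, d=(M3−M2)/(6·3)=-53/540, b=Δ2−h2·(2M2+M3)/6=101/74
seg 3: a=3, c=M3/2=-641/555, d=(M4−M3)/(6·3)=8243/19980, b=Δ3−h3·(2M3+M4)/6=-2157/740
seg 4: a=-5, c=M4/2=1893/740, d=(M5−M4)/(6·1)=-631/740, b=Δ4−h4·(2M4+M5)/6=479/370
t_q=1/2 → seg 0, τ=1/2; S=3+-1009/740·τ+0·τ²+269/740·τ³=13993/5920

  seg 0: a=3 b=-1009/740 c=0 d=269/740
  seg 1: a=2 b=-101/370 c=807/740 d=-42/185
  seg 2: a=4 b=101/74 c=-201/740 d=-53/540
  seg 3: a=3 b=-2157/740 c=-641/555 d=8243/19980
  seg 4: a=-5 b=479/370 c=1893/740 d=-631/740
S(1/2) = 13993/5920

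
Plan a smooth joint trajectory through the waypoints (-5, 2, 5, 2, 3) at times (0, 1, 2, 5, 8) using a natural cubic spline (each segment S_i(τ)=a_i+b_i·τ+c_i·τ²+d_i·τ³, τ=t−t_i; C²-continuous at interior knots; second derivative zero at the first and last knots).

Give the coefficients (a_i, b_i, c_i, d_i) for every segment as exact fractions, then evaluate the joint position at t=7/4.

Δ: Δ0=7, Δ1=3, Δ2=-1, Δ3=1/3
row 1: diag=4, rhs=-24; c'=1/4, d'=-6
row 2: denom=8−1·1/4=31/4; d'=(-24−1·-6)/(31/4)=-72/31
row 3: denom=12−3·12/31=336/31; d'=(8−3·-72/31)/(336/31)=29/21
back: M3=29/21
back: M2=-72/31−12/31·29/21=-20/7
back: M1=-6−1/4·-20/7=-37/7
M: M0=0, M1=-37/7, M2=-20/7, M3=29/21, M4=0
seg 0: a=-5, c=M0/2=0, d=(M1−M0)/(6·1)=-37/42, b=Δ0−h0·(2M0+M1)/6=331/42
seg 1: a=2, c=M1/2=-37/14, d=(M2−M1)/(6·1)=17/42, b=Δ1−h1·(2M1+M2)/6=110/21
seg 2: a=5, c=M2/2=-10/7, d=(M3−M2)/(6·3)=89/378, b=Δ2−h2·(2M2+M3)/6=7/6
seg 3: a=2, c=M3/2=29/42, d=(M4−M3)/(6·3)=-29/378, b=Δ3−h3·(2M3+M4)/6=-22/21
t_q=7/4 → seg 1, τ=3/4; S=2+110/21·τ+-37/14·τ²+17/42·τ³=4133/896

  seg 0: a=-5 b=331/42 c=0 d=-37/42
  seg 1: a=2 b=110/21 c=-37/14 d=17/42
  seg 2: a=5 b=7/6 c=-10/7 d=89/378
  seg 3: a=2 b=-22/21 c=29/42 d=-29/378
S(7/4) = 4133/896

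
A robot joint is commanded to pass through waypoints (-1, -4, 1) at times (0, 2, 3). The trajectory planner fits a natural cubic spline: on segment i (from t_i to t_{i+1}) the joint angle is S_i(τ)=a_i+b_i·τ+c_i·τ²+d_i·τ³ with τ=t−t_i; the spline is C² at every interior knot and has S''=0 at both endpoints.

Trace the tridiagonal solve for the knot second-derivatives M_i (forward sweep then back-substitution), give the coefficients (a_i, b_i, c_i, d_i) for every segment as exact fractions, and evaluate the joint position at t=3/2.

  seg 0: a=-1 b=-11/3 c=0 d=13/24
  seg 1: a=-4 b=17/6 c=13/4 d=-13/12
S(3/2) = -299/64

Δ: Δ0=-3/2, Δ1=5
row 1: diag=6, rhs=39; c'=1/6, d'=13/2
back: M1=13/2
M: M0=0, M1=13/2, M2=0
seg 0: a=-1, c=M0/2=0, d=(M1−M0)/(6·2)=13/24, b=Δ0−h0·(2M0+M1)/6=-11/3
seg 1: a=-4, c=M1/2=13/4, d=(M2−M1)/(6·1)=-13/12, b=Δ1−h1·(2M1+M2)/6=17/6
t_q=3/2 → seg 0, τ=3/2; S=-1+-11/3·τ+0·τ²+13/24·τ³=-299/64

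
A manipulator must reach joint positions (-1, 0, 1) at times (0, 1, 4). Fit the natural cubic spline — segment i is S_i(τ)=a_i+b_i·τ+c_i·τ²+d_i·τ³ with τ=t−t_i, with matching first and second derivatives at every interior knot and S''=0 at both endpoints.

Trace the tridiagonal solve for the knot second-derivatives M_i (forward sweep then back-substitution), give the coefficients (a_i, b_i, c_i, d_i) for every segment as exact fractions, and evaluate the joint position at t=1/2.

Δ: Δ0=1, Δ1=1/3
row 1: diag=8, rhs=-4; c'=3/8, d'=-1/2
back: M1=-1/2
M: M0=0, M1=-1/2, M2=0
seg 0: a=-1, c=M0/2=0, d=(M1−M0)/(6·1)=-1/12, b=Δ0−h0·(2M0+M1)/6=13/12
seg 1: a=0, c=M1/2=-1/4, d=(M2−M1)/(6·3)=1/36, b=Δ1−h1·(2M1+M2)/6=5/6
t_q=1/2 → seg 0, τ=1/2; S=-1+13/12·τ+0·τ²+-1/12·τ³=-15/32

  seg 0: a=-1 b=13/12 c=0 d=-1/12
  seg 1: a=0 b=5/6 c=-1/4 d=1/36
S(1/2) = -15/32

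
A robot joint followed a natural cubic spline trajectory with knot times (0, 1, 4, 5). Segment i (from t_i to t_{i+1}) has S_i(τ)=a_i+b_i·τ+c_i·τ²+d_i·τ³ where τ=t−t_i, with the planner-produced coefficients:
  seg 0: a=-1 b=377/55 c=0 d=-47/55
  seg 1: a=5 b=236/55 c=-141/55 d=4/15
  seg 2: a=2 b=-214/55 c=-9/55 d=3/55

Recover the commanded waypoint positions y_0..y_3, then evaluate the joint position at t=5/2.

y_0 = S_0(0) = a_0 = -1
y_1 = S_1(0) = a_1 = 5
y_2 = S_2(0) = a_2 = 2
y_3 = S_2(1) = -2
t_q=5/2 is in segment 1 (τ=3/2); S_1(τ)=289/44

y_0=-1 y_1=5 y_2=2 y_3=-2
S(5/2) = 289/44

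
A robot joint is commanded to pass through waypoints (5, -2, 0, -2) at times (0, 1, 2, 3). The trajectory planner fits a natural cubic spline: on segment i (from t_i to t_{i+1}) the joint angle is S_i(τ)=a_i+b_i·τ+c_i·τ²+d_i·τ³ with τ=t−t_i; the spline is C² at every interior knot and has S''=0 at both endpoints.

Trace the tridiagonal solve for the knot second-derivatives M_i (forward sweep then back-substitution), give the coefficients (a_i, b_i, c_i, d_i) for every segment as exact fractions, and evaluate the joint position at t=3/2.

Δ: Δ0=-7, Δ1=2, Δ2=-2
row 1: diag=4, rhs=54; c'=1/4, d'=27/2
row 2: denom=4−1·1/4=15/4; d'=(-24−1·27/2)/(15/4)=-10
back: M2=-10
back: M1=27/2−1/4·-10=16
M: M0=0, M1=16, M2=-10, M3=0
seg 0: a=5, c=M0/2=0, d=(M1−M0)/(6·1)=8/3, b=Δ0−h0·(2M0+M1)/6=-29/3
seg 1: a=-2, c=M1/2=8, d=(M2−M1)/(6·1)=-13/3, b=Δ1−h1·(2M1+M2)/6=-5/3
seg 2: a=0, c=M2/2=-5, d=(M3−M2)/(6·1)=5/3, b=Δ2−h2·(2M2+M3)/6=4/3
t_q=3/2 → seg 1, τ=1/2; S=-2+-5/3·τ+8·τ²+-13/3·τ³=-11/8

  seg 0: a=5 b=-29/3 c=0 d=8/3
  seg 1: a=-2 b=-5/3 c=8 d=-13/3
  seg 2: a=0 b=4/3 c=-5 d=5/3
S(3/2) = -11/8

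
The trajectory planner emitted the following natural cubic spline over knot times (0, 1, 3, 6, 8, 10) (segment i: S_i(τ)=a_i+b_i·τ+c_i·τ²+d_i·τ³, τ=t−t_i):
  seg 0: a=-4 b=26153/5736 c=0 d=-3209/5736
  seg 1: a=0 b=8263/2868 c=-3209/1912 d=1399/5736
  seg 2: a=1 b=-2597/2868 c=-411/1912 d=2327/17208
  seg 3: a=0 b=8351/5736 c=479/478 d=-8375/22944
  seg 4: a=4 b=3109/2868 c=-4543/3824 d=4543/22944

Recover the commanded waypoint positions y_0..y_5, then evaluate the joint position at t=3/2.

y_0 = S_0(0) = a_0 = -4
y_1 = S_1(0) = a_1 = 0
y_2 = S_2(0) = a_2 = 1
y_3 = S_3(0) = a_3 = 0
y_4 = S_4(0) = a_4 = 4
y_5 = S_4(2) = 3
t_q=3/2 is in segment 1 (τ=1/2); S_1(τ)=16083/15296

y_0=-4 y_1=0 y_2=1 y_3=0 y_4=4 y_5=3
S(3/2) = 16083/15296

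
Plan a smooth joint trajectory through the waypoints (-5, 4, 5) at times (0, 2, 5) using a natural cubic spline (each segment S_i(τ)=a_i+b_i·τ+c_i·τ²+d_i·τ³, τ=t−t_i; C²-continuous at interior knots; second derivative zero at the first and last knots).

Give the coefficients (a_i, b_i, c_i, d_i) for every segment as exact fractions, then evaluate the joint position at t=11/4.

  seg 0: a=-5 b=16/3 c=0 d=-5/24
  seg 1: a=4 b=17/6 c=-5/4 d=5/36
S(11/4) = 1403/256

Δ: Δ0=9/2, Δ1=1/3
row 1: diag=10, rhs=-25; c'=3/10, d'=-5/2
back: M1=-5/2
M: M0=0, M1=-5/2, M2=0
seg 0: a=-5, c=M0/2=0, d=(M1−M0)/(6·2)=-5/24, b=Δ0−h0·(2M0+M1)/6=16/3
seg 1: a=4, c=M1/2=-5/4, d=(M2−M1)/(6·3)=5/36, b=Δ1−h1·(2M1+M2)/6=17/6
t_q=11/4 → seg 1, τ=3/4; S=4+17/6·τ+-5/4·τ²+5/36·τ³=1403/256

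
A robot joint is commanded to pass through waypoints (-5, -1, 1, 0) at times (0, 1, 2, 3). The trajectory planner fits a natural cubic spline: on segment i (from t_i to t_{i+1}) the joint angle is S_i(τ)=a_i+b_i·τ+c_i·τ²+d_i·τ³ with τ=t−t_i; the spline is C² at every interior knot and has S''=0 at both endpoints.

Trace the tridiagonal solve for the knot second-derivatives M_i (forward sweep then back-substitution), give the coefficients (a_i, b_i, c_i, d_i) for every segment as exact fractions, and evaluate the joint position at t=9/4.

  seg 0: a=-5 b=13/3 c=0 d=-1/3
  seg 1: a=-1 b=10/3 c=-1 d=-1/3
  seg 2: a=1 b=1/3 c=-2 d=2/3
S(9/4) = 31/32

Δ: Δ0=4, Δ1=2, Δ2=-1
row 1: diag=4, rhs=-12; c'=1/4, d'=-3
row 2: denom=4−1·1/4=15/4; d'=(-18−1·-3)/(15/4)=-4
back: M2=-4
back: M1=-3−1/4·-4=-2
M: M0=0, M1=-2, M2=-4, M3=0
seg 0: a=-5, c=M0/2=0, d=(M1−M0)/(6·1)=-1/3, b=Δ0−h0·(2M0+M1)/6=13/3
seg 1: a=-1, c=M1/2=-1, d=(M2−M1)/(6·1)=-1/3, b=Δ1−h1·(2M1+M2)/6=10/3
seg 2: a=1, c=M2/2=-2, d=(M3−M2)/(6·1)=2/3, b=Δ2−h2·(2M2+M3)/6=1/3
t_q=9/4 → seg 2, τ=1/4; S=1+1/3·τ+-2·τ²+2/3·τ³=31/32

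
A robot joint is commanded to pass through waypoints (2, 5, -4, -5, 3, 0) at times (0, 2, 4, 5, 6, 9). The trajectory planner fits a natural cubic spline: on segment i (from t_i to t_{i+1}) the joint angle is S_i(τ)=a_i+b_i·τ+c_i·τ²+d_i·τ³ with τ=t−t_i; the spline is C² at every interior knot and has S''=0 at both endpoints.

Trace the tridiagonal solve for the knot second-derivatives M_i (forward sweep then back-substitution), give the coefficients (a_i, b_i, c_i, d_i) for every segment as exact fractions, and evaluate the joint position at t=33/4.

Δ: Δ0=3/2, Δ1=-9/2, Δ2=-1, Δ3=8, Δ4=-1
row 1: diag=8, rhs=-36; c'=1/4, d'=-9/2
row 2: denom=6−2·1/4=11/2; d'=(21−2·-9/2)/(11/2)=60/11
row 3: denom=4−1·2/11=42/11; d'=(54−1·60/11)/(42/11)=89/7
row 4: denom=8−1·11/42=325/42; d'=(-54−1·89/7)/(325/42)=-2802/325
back: M4=-2802/325
back: M3=89/7−11/42·-2802/325=4866/325
back: M2=60/11−2/11·4866/325=888/325
back: M1=-9/2−1/4·888/325=-3369/650
M: M0=0, M1=-3369/650, M2=888/325, M3=4866/325, M4=-2802/325, M5=0
seg 0: a=2, c=M0/2=0, d=(M1−M0)/(6·2)=-1123/2600, b=Δ0−h0·(2M0+M1)/6=1049/325
seg 1: a=5, c=M1/2=-3369/1300, d=(M2−M1)/(6·2)=343/520, b=Δ1−h1·(2M1+M2)/6=-1271/650
seg 2: a=-4, c=M2/2=444/325, d=(M3−M2)/(6·1)=51/25, b=Δ2−h2·(2M2+M3)/6=-1432/325
seg 3: a=-5, c=M3/2=2433/325, d=(M4−M3)/(6·1)=-1278/325, b=Δ3−h3·(2M3+M4)/6=289/65
seg 4: a=3, c=M4/2=-1401/325, d=(M5−M4)/(6·3)=467/975, b=Δ4−h4·(2M4+M5)/6=2477/325
t_q=33/4 → seg 4, τ=9/4; S=3+2477/325·τ+-1401/325·τ²+467/975·τ³=15729/4160

  seg 0: a=2 b=1049/325 c=0 d=-1123/2600
  seg 1: a=5 b=-1271/650 c=-3369/1300 d=343/520
  seg 2: a=-4 b=-1432/325 c=444/325 d=51/25
  seg 3: a=-5 b=289/65 c=2433/325 d=-1278/325
  seg 4: a=3 b=2477/325 c=-1401/325 d=467/975
S(33/4) = 15729/4160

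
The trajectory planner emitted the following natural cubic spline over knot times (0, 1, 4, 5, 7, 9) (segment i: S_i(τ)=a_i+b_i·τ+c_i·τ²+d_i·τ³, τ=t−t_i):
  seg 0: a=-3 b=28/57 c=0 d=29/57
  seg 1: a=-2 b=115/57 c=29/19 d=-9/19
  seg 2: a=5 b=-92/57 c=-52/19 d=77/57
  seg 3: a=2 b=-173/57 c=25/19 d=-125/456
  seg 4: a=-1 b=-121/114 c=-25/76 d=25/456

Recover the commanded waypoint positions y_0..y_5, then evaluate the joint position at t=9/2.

y_0=-3 y_1=-2 y_2=5 y_3=2 y_4=-1 y_5=-4
S(9/2) = 559/152

y_0 = S_0(0) = a_0 = -3
y_1 = S_1(0) = a_1 = -2
y_2 = S_2(0) = a_2 = 5
y_3 = S_3(0) = a_3 = 2
y_4 = S_4(0) = a_4 = -1
y_5 = S_4(2) = -4
t_q=9/2 is in segment 2 (τ=1/2); S_2(τ)=559/152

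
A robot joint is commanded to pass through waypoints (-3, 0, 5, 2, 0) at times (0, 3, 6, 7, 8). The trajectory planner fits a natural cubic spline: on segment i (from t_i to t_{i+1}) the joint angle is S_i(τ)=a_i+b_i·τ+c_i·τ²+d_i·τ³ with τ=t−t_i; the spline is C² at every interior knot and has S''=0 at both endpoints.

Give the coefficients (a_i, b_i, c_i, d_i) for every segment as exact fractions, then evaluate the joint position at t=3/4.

Δ: Δ0=1, Δ1=5/3, Δ2=-3, Δ3=-2
row 1: diag=12, rhs=4; c'=1/4, d'=1/3
row 2: denom=8−3·1/4=29/4; d'=(-28−3·1/3)/(29/4)=-4
row 3: denom=4−1·4/29=112/29; d'=(6−1·-4)/(112/29)=145/56
back: M3=145/56
back: M2=-4−4/29·145/56=-61/14
back: M1=1/3−1/4·-61/14=239/168
M: M0=0, M1=239/168, M2=-61/14, M3=145/56, M4=0
seg 0: a=-3, c=M0/2=0, d=(M1−M0)/(6·3)=239/3024, b=Δ0−h0·(2M0+M1)/6=97/336
seg 1: a=0, c=M1/2=239/336, d=(M2−M1)/(6·3)=-971/3024, b=Δ1−h1·(2M1+M2)/6=407/168
seg 2: a=5, c=M2/2=-61/28, d=(M3−M2)/(6·1)=389/336, b=Δ2−h2·(2M2+M3)/6=-95/48
seg 3: a=2, c=M3/2=145/112, d=(M4−M3)/(6·1)=-145/336, b=Δ3−h3·(2M3+M4)/6=-481/168
t_q=3/4 → seg 0, τ=3/4; S=-3+97/336·τ+0·τ²+239/3024·τ³=-19713/7168

  seg 0: a=-3 b=97/336 c=0 d=239/3024
  seg 1: a=0 b=407/168 c=239/336 d=-971/3024
  seg 2: a=5 b=-95/48 c=-61/28 d=389/336
  seg 3: a=2 b=-481/168 c=145/112 d=-145/336
S(3/4) = -19713/7168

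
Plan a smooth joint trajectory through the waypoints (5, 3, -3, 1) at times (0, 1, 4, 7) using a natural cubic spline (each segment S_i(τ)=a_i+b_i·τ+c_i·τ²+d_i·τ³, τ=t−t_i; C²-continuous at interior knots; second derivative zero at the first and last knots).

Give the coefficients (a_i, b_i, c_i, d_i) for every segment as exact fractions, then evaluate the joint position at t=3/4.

Δ: Δ0=-2, Δ1=-2, Δ2=4/3
row 1: diag=8, rhs=0; c'=3/8, d'=0
row 2: denom=12−3·3/8=87/8; d'=(20−3·0)/(87/8)=160/87
back: M2=160/87
back: M1=0−3/8·160/87=-20/29
M: M0=0, M1=-20/29, M2=160/87, M3=0
seg 0: a=5, c=M0/2=0, d=(M1−M0)/(6·1)=-10/87, b=Δ0−h0·(2M0+M1)/6=-164/87
seg 1: a=3, c=M1/2=-10/29, d=(M2−M1)/(6·3)=110/783, b=Δ1−h1·(2M1+M2)/6=-194/87
seg 2: a=-3, c=M2/2=80/87, d=(M3−M2)/(6·3)=-80/783, b=Δ2−h2·(2M2+M3)/6=-44/87
t_q=3/4 → seg 0, τ=3/4; S=5+-164/87·τ+0·τ²+-10/87·τ³=3283/928

  seg 0: a=5 b=-164/87 c=0 d=-10/87
  seg 1: a=3 b=-194/87 c=-10/29 d=110/783
  seg 2: a=-3 b=-44/87 c=80/87 d=-80/783
S(3/4) = 3283/928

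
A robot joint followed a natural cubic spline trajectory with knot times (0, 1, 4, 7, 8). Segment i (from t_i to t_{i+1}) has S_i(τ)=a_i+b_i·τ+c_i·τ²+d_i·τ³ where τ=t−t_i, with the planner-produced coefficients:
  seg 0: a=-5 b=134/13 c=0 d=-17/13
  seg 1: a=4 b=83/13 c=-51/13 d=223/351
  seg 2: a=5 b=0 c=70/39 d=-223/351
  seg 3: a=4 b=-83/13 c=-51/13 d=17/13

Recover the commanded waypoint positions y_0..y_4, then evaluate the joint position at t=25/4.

y_0 = S_0(0) = a_0 = -5
y_1 = S_1(0) = a_1 = 4
y_2 = S_2(0) = a_2 = 5
y_3 = S_3(0) = a_3 = 4
y_4 = S_3(1) = -5
t_q=25/4 is in segment 2 (τ=9/4); S_2(τ)=5699/832

y_0=-5 y_1=4 y_2=5 y_3=4 y_4=-5
S(25/4) = 5699/832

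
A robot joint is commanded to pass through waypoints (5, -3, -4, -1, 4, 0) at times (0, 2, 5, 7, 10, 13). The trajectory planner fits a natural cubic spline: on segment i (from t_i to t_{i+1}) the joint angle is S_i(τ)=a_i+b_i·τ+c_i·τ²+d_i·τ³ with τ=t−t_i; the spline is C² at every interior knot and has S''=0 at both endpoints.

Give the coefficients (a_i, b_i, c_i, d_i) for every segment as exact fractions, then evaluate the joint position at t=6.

  seg 0: a=5 b=-15061/3207 c=0 d=2233/12828
  seg 1: a=-3 b=-8362/3207 c=2233/2138 d=-1837/19242
  seg 2: a=-4 b=6937/6414 c=198/1069 d=77/6414
  seg 3: a=-1 b=12613/6414 c=275/1069 d=-2291/19242
  seg 4: a=4 b=947/3207 c=-1741/2138 d=1741/19242
S(6) = -2909/1069

Δ: Δ0=-4, Δ1=-1/3, Δ2=3/2, Δ3=5/3, Δ4=-4/3
row 1: diag=10, rhs=22; c'=3/10, d'=11/5
row 2: denom=10−3·3/10=91/10; d'=(11−3·11/5)/(91/10)=44/91
row 3: denom=10−2·20/91=870/91; d'=(1−2·44/91)/(870/91)=1/290
row 4: denom=12−3·91/290=3207/290; d'=(-18−3·1/290)/(3207/290)=-1741/1069
back: M4=-1741/1069
back: M3=1/290−91/290·-1741/1069=550/1069
back: M2=44/91−20/91·550/1069=396/1069
back: M1=11/5−3/10·396/1069=2233/1069
M: M0=0, M1=2233/1069, M2=396/1069, M3=550/1069, M4=-1741/1069, M5=0
seg 0: a=5, c=M0/2=0, d=(M1−M0)/(6·2)=2233/12828, b=Δ0−h0·(2M0+M1)/6=-15061/3207
seg 1: a=-3, c=M1/2=2233/2138, d=(M2−M1)/(6·3)=-1837/19242, b=Δ1−h1·(2M1+M2)/6=-8362/3207
seg 2: a=-4, c=M2/2=198/1069, d=(M3−M2)/(6·2)=77/6414, b=Δ2−h2·(2M2+M3)/6=6937/6414
seg 3: a=-1, c=M3/2=275/1069, d=(M4−M3)/(6·3)=-2291/19242, b=Δ3−h3·(2M3+M4)/6=12613/6414
seg 4: a=4, c=M4/2=-1741/2138, d=(M5−M4)/(6·3)=1741/19242, b=Δ4−h4·(2M4+M5)/6=947/3207
t_q=6 → seg 2, τ=1; S=-4+6937/6414·τ+198/1069·τ²+77/6414·τ³=-2909/1069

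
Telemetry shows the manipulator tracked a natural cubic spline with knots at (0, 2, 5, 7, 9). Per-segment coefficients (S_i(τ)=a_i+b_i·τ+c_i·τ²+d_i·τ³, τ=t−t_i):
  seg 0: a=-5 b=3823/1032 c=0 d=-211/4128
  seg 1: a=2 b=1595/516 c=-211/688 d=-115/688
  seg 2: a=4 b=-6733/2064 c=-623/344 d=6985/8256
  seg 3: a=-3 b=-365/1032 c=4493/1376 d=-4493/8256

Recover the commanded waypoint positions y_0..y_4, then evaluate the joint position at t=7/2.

y_0 = S_0(0) = a_0 = -5
y_1 = S_1(0) = a_1 = 2
y_2 = S_2(0) = a_2 = 4
y_3 = S_3(0) = a_3 = -3
y_4 = S_3(2) = 5
t_q=7/2 is in segment 1 (τ=3/2); S_1(τ)=29625/5504

y_0=-5 y_1=2 y_2=4 y_3=-3 y_4=5
S(7/2) = 29625/5504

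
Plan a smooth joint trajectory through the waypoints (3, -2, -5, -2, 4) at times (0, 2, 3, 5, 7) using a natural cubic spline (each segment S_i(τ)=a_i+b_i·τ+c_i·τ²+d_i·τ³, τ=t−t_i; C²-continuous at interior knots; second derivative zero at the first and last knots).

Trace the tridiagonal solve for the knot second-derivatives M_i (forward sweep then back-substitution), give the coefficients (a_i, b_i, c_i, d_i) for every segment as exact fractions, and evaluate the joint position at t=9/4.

Δ: Δ0=-5/2, Δ1=-3, Δ2=3/2, Δ3=3
row 1: diag=6, rhs=-3; c'=1/6, d'=-1/2
row 2: denom=6−1·1/6=35/6; d'=(27−1·-1/2)/(35/6)=33/7
row 3: denom=8−2·12/35=256/35; d'=(9−2·33/7)/(256/35)=-15/256
back: M3=-15/256
back: M2=33/7−12/35·-15/256=303/64
back: M1=-1/2−1/6·303/64=-165/128
M: M0=0, M1=-165/128, M2=303/64, M3=-15/256, M4=0
seg 0: a=3, c=M0/2=0, d=(M1−M0)/(6·2)=-55/512, b=Δ0−h0·(2M0+M1)/6=-265/128
seg 1: a=-2, c=M1/2=-165/256, d=(M2−M1)/(6·1)=257/256, b=Δ1−h1·(2M1+M2)/6=-215/64
seg 2: a=-5, c=M2/2=303/128, d=(M3−M2)/(6·2)=-409/1024, b=Δ2−h2·(2M2+M3)/6=-419/256
seg 3: a=-2, c=M3/2=-15/512, d=(M4−M3)/(6·2)=5/1024, b=Δ3−h3·(2M3+M4)/6=389/128
t_q=9/4 → seg 1, τ=1/4; S=-2+-215/64·τ+-165/256·τ²+257/256·τ³=-46931/16384

  seg 0: a=3 b=-265/128 c=0 d=-55/512
  seg 1: a=-2 b=-215/64 c=-165/256 d=257/256
  seg 2: a=-5 b=-419/256 c=303/128 d=-409/1024
  seg 3: a=-2 b=389/128 c=-15/512 d=5/1024
S(9/4) = -46931/16384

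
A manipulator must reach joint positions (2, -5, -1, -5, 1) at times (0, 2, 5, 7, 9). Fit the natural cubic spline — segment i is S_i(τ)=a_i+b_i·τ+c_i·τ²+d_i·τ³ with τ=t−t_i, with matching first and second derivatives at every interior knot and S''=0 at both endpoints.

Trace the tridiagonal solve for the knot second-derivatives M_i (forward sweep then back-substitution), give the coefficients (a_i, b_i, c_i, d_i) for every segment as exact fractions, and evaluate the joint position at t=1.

  seg 0: a=2 b=-1261/258 c=0 d=179/516
  seg 1: a=-5 b=-187/258 c=179/86 d=-20/43
  seg 2: a=-1 b=-205/258 c=-181/86 d=775/1032
  seg 3: a=-5 b=-26/129 c=413/172 d=-413/1032
S(1) = -437/172

Δ: Δ0=-7/2, Δ1=4/3, Δ2=-2, Δ3=3
row 1: diag=10, rhs=29; c'=3/10, d'=29/10
row 2: denom=10−3·3/10=91/10; d'=(-20−3·29/10)/(91/10)=-41/13
row 3: denom=8−2·20/91=688/91; d'=(30−2·-41/13)/(688/91)=413/86
back: M3=413/86
back: M2=-41/13−20/91·413/86=-181/43
back: M1=29/10−3/10·-181/43=179/43
M: M0=0, M1=179/43, M2=-181/43, M3=413/86, M4=0
seg 0: a=2, c=M0/2=0, d=(M1−M0)/(6·2)=179/516, b=Δ0−h0·(2M0+M1)/6=-1261/258
seg 1: a=-5, c=M1/2=179/86, d=(M2−M1)/(6·3)=-20/43, b=Δ1−h1·(2M1+M2)/6=-187/258
seg 2: a=-1, c=M2/2=-181/86, d=(M3−M2)/(6·2)=775/1032, b=Δ2−h2·(2M2+M3)/6=-205/258
seg 3: a=-5, c=M3/2=413/172, d=(M4−M3)/(6·2)=-413/1032, b=Δ3−h3·(2M3+M4)/6=-26/129
t_q=1 → seg 0, τ=1; S=2+-1261/258·τ+0·τ²+179/516·τ³=-437/172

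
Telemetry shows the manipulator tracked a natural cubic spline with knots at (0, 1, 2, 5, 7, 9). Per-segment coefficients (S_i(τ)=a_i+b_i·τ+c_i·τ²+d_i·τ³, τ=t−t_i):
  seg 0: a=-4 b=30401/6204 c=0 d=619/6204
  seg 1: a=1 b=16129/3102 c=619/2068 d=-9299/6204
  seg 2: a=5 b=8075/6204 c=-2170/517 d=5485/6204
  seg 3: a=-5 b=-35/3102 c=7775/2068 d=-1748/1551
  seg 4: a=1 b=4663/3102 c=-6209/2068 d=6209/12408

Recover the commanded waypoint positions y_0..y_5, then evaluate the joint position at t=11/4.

y_0=-4 y_1=1 y_2=5 y_3=-5 y_4=1 y_5=-4
S(11/4) = 527845/132352

y_0 = S_0(0) = a_0 = -4
y_1 = S_1(0) = a_1 = 1
y_2 = S_2(0) = a_2 = 5
y_3 = S_3(0) = a_3 = -5
y_4 = S_4(0) = a_4 = 1
y_5 = S_4(2) = -4
t_q=11/4 is in segment 2 (τ=3/4); S_2(τ)=527845/132352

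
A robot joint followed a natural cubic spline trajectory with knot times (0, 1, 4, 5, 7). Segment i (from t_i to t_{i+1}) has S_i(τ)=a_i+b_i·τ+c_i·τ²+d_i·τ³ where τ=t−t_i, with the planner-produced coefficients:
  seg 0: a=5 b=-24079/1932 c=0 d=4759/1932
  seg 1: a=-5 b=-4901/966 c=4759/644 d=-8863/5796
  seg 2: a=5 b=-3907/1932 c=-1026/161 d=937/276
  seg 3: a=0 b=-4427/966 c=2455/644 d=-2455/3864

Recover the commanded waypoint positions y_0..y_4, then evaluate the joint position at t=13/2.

y_0=5 y_1=-5 y_2=5 y_3=0 y_4=1
S(13/2) = -4547/10304

y_0 = S_0(0) = a_0 = 5
y_1 = S_1(0) = a_1 = -5
y_2 = S_2(0) = a_2 = 5
y_3 = S_3(0) = a_3 = 0
y_4 = S_3(2) = 1
t_q=13/2 is in segment 3 (τ=3/2); S_3(τ)=-4547/10304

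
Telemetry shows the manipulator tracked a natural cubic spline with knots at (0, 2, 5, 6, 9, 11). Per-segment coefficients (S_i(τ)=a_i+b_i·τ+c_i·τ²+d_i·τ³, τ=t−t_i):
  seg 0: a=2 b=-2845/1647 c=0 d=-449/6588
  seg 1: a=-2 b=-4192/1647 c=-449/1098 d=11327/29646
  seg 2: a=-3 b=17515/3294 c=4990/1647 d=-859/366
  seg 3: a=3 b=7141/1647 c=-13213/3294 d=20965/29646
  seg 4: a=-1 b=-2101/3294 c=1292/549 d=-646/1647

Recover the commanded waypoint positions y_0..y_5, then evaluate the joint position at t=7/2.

y_0 = S_0(0) = a_0 = 2
y_1 = S_1(0) = a_1 = -2
y_2 = S_2(0) = a_2 = -3
y_3 = S_3(0) = a_3 = 3
y_4 = S_4(0) = a_4 = -1
y_5 = S_4(2) = 4
t_q=7/2 is in segment 1 (τ=3/2); S_1(τ)=-15953/2928

y_0=2 y_1=-2 y_2=-3 y_3=3 y_4=-1 y_5=4
S(7/2) = -15953/2928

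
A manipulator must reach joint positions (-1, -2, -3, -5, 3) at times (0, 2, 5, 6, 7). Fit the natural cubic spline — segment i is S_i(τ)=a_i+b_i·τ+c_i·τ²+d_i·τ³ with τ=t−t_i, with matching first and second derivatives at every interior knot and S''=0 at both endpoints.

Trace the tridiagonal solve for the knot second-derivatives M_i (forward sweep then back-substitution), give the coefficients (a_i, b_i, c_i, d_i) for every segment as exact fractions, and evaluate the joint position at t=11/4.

Δ: Δ0=-1/2, Δ1=-1/3, Δ2=-2, Δ3=8
row 1: diag=10, rhs=1; c'=3/10, d'=1/10
row 2: denom=8−3·3/10=71/10; d'=(-10−3·1/10)/(71/10)=-103/71
row 3: denom=4−1·10/71=274/71; d'=(60−1·-103/71)/(274/71)=4363/274
back: M3=4363/274
back: M2=-103/71−10/71·4363/274=-506/137
back: M1=1/10−3/10·-506/137=331/274
M: M0=0, M1=331/274, M2=-506/137, M3=4363/274, M4=0
seg 0: a=-1, c=M0/2=0, d=(M1−M0)/(6·2)=331/3288, b=Δ0−h0·(2M0+M1)/6=-371/411
seg 1: a=-2, c=M1/2=331/548, d=(M2−M1)/(6·3)=-1343/4932, b=Δ1−h1·(2M1+M2)/6=251/822
seg 2: a=-3, c=M2/2=-253/137, d=(M3−M2)/(6·1)=5375/1644, b=Δ2−h2·(2M2+M3)/6=-5627/1644
seg 3: a=-5, c=M3/2=4363/548, d=(M4−M3)/(6·1)=-4363/1644, b=Δ3−h3·(2M3+M4)/6=2213/822
t_q=11/4 → seg 1, τ=3/4; S=-2+251/822·τ+331/548·τ²+-1343/4932·τ³=-54225/35072

  seg 0: a=-1 b=-371/411 c=0 d=331/3288
  seg 1: a=-2 b=251/822 c=331/548 d=-1343/4932
  seg 2: a=-3 b=-5627/1644 c=-253/137 d=5375/1644
  seg 3: a=-5 b=2213/822 c=4363/548 d=-4363/1644
S(11/4) = -54225/35072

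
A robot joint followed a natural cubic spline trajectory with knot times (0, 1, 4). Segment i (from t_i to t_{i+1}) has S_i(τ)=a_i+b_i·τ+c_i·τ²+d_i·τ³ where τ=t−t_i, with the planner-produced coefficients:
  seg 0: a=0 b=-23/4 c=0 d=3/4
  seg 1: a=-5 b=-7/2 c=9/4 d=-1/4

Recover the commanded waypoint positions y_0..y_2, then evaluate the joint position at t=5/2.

y_0 = S_0(0) = a_0 = 0
y_1 = S_1(0) = a_1 = -5
y_2 = S_1(3) = -2
t_q=5/2 is in segment 1 (τ=3/2); S_1(τ)=-193/32

y_0=0 y_1=-5 y_2=-2
S(5/2) = -193/32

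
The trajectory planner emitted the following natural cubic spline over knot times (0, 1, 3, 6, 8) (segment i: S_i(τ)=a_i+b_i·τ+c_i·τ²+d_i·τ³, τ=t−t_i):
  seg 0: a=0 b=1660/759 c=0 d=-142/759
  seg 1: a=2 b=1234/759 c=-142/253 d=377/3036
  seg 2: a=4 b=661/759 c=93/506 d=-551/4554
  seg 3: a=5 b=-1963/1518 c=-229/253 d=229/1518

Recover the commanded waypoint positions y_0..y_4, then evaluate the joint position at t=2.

y_0=0 y_1=2 y_2=4 y_3=5 y_4=0
S(2) = 3227/1012

y_0 = S_0(0) = a_0 = 0
y_1 = S_1(0) = a_1 = 2
y_2 = S_2(0) = a_2 = 4
y_3 = S_3(0) = a_3 = 5
y_4 = S_3(2) = 0
t_q=2 is in segment 1 (τ=1); S_1(τ)=3227/1012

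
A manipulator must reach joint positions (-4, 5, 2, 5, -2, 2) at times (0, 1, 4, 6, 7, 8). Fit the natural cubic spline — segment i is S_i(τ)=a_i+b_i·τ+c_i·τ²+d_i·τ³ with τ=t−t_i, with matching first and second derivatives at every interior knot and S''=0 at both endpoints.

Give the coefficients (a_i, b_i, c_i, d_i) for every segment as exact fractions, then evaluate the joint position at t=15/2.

Δ: Δ0=9, Δ1=-1, Δ2=3/2, Δ3=-7, Δ4=4
row 1: diag=8, rhs=-60; c'=3/8, d'=-15/2
row 2: denom=10−3·3/8=71/8; d'=(15−3·-15/2)/(71/8)=300/71
row 3: denom=6−2·16/71=394/71; d'=(-51−2·300/71)/(394/71)=-4221/394
row 4: denom=4−1·71/394=1505/394; d'=(66−1·-4221/394)/(1505/394)=6045/301
back: M4=6045/301
back: M3=-4221/394−71/394·6045/301=-4314/301
back: M2=300/71−16/71·-4314/301=2244/301
back: M1=-15/2−3/8·2244/301=-3099/301
M: M0=0, M1=-3099/301, M2=2244/301, M3=-4314/301, M4=6045/301, M5=0
seg 0: a=-4, c=M0/2=0, d=(M1−M0)/(6·1)=-1033/602, b=Δ0−h0·(2M0+M1)/6=6451/602
seg 1: a=5, c=M1/2=-3099/602, d=(M2−M1)/(6·3)=1781/1806, b=Δ1−h1·(2M1+M2)/6=1676/301
seg 2: a=2, c=M2/2=1122/301, d=(M3−M2)/(6·2)=-1093/602, b=Δ2−h2·(2M2+M3)/6=787/602
seg 3: a=5, c=M3/2=-2157/301, d=(M4−M3)/(6·1)=3453/602, b=Δ3−h3·(2M3+M4)/6=-479/86
seg 4: a=-2, c=M4/2=6045/602, d=(M5−M4)/(6·1)=-2015/602, b=Δ4−h4·(2M4+M5)/6=-811/301
t_q=15/2 → seg 4, τ=1/2; S=-2+-811/301·τ+6045/602·τ²+-2015/602·τ³=-6045/4816

  seg 0: a=-4 b=6451/602 c=0 d=-1033/602
  seg 1: a=5 b=1676/301 c=-3099/602 d=1781/1806
  seg 2: a=2 b=787/602 c=1122/301 d=-1093/602
  seg 3: a=5 b=-479/86 c=-2157/301 d=3453/602
  seg 4: a=-2 b=-811/301 c=6045/602 d=-2015/602
S(15/2) = -6045/4816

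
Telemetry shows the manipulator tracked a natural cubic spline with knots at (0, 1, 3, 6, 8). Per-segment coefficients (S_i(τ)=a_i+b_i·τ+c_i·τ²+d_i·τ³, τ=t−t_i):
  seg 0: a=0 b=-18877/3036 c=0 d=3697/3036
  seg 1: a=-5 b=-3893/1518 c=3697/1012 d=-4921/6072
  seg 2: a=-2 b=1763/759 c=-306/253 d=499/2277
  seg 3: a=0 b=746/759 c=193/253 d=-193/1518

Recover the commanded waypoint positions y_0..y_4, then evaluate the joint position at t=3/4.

y_0 = S_0(0) = a_0 = 0
y_1 = S_1(0) = a_1 = -5
y_2 = S_2(0) = a_2 = -2
y_3 = S_3(0) = a_3 = 0
y_4 = S_3(2) = 4
t_q=3/4 is in segment 0 (τ=3/4); S_0(τ)=-268759/64768

y_0=0 y_1=-5 y_2=-2 y_3=0 y_4=4
S(3/4) = -268759/64768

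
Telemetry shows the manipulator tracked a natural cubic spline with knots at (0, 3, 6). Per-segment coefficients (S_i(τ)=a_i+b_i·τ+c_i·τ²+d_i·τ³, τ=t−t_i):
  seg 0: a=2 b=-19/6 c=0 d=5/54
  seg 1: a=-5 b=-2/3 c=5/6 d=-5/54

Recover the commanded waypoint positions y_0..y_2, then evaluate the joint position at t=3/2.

y_0=2 y_1=-5 y_2=-2
S(3/2) = -39/16

y_0 = S_0(0) = a_0 = 2
y_1 = S_1(0) = a_1 = -5
y_2 = S_1(3) = -2
t_q=3/2 is in segment 0 (τ=3/2); S_0(τ)=-39/16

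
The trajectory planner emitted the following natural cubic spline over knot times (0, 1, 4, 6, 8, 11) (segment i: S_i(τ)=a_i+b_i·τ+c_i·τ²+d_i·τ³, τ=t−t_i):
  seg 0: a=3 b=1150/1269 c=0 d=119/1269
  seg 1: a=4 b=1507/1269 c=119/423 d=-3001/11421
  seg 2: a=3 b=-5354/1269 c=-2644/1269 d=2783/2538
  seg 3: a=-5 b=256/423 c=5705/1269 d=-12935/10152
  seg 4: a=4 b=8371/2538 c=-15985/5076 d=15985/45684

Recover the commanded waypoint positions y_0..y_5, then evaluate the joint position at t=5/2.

y_0=3 y_1=4 y_2=3 y_3=-5 y_4=4 y_5=-5
S(5/2) = 6235/1128

y_0 = S_0(0) = a_0 = 3
y_1 = S_1(0) = a_1 = 4
y_2 = S_2(0) = a_2 = 3
y_3 = S_3(0) = a_3 = -5
y_4 = S_4(0) = a_4 = 4
y_5 = S_4(3) = -5
t_q=5/2 is in segment 1 (τ=3/2); S_1(τ)=6235/1128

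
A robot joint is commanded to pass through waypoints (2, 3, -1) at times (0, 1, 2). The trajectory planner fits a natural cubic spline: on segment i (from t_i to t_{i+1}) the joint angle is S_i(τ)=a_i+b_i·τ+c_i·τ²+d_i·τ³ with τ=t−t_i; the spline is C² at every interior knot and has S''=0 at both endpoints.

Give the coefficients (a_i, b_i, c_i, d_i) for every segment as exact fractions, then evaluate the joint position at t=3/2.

Δ: Δ0=1, Δ1=-4
row 1: diag=4, rhs=-30; c'=1/4, d'=-15/2
back: M1=-15/2
M: M0=0, M1=-15/2, M2=0
seg 0: a=2, c=M0/2=0, d=(M1−M0)/(6·1)=-5/4, b=Δ0−h0·(2M0+M1)/6=9/4
seg 1: a=3, c=M1/2=-15/4, d=(M2−M1)/(6·1)=5/4, b=Δ1−h1·(2M1+M2)/6=-3/2
t_q=3/2 → seg 1, τ=1/2; S=3+-3/2·τ+-15/4·τ²+5/4·τ³=47/32

  seg 0: a=2 b=9/4 c=0 d=-5/4
  seg 1: a=3 b=-3/2 c=-15/4 d=5/4
S(3/2) = 47/32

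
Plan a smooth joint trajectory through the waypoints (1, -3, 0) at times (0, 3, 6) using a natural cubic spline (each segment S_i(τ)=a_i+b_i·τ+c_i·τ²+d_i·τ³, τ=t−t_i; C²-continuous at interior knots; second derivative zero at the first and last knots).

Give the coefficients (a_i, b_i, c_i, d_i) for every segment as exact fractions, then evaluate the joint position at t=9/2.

  seg 0: a=1 b=-23/12 c=0 d=7/108
  seg 1: a=-3 b=-1/6 c=7/12 d=-7/108
S(9/2) = -69/32

Δ: Δ0=-4/3, Δ1=1
row 1: diag=12, rhs=14; c'=1/4, d'=7/6
back: M1=7/6
M: M0=0, M1=7/6, M2=0
seg 0: a=1, c=M0/2=0, d=(M1−M0)/(6·3)=7/108, b=Δ0−h0·(2M0+M1)/6=-23/12
seg 1: a=-3, c=M1/2=7/12, d=(M2−M1)/(6·3)=-7/108, b=Δ1−h1·(2M1+M2)/6=-1/6
t_q=9/2 → seg 1, τ=3/2; S=-3+-1/6·τ+7/12·τ²+-7/108·τ³=-69/32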